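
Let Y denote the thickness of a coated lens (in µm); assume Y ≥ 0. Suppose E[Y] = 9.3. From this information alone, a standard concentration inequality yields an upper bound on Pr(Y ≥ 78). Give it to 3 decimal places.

0.119

Only the mean of a non-negative variable is known, so Markov's inequality is the applicable tail bound.
Markov's inequality: for a non-negative random variable, Pr(Y ≥ a) ≤ E[Y]/a.
Here E[Y] = 9.3 and a = 78, so the bound is 9.3/78 = 0.1192.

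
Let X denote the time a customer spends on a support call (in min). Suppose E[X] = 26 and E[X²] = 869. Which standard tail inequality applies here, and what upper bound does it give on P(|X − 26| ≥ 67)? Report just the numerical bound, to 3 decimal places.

The first two moments determine the variance, so Chebyshev's inequality is the sharpest standard bound available.
Var(X) = E[X²] − (E[X])² = 869 − 676 = 193.
Chebyshev's inequality: P(|X − μ| ≥ t) ≤ Var(X)/t² = 193/4489 = 0.0430.

0.043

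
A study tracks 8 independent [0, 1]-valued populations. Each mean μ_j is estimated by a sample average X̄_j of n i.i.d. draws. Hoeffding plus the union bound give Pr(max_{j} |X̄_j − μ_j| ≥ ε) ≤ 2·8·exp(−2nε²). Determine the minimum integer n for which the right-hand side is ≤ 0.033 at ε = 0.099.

Need 2·8·exp(−2nε²) ≤ 0.033, i.e. exp(−2nε²) ≤ 0.033/16.
So 2nε² ≥ ln(16/0.033) = 6.183836.
Hence n ≥ 6.183836/(2·0.099²) = 315.470.
The smallest integer n is 316.

316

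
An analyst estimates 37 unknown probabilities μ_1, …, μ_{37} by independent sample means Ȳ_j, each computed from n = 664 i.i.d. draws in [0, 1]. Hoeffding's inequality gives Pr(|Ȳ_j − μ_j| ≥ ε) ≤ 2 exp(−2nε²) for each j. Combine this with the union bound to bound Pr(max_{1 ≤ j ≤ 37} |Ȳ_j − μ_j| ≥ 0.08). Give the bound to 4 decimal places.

0.0151

Per-experiment Hoeffding bound: 2·exp(−2·664·0.08²) = 2·exp(−8.49920) = 0.00040726.
Union bound over 37 events: 37·0.00040726 = 0.01507.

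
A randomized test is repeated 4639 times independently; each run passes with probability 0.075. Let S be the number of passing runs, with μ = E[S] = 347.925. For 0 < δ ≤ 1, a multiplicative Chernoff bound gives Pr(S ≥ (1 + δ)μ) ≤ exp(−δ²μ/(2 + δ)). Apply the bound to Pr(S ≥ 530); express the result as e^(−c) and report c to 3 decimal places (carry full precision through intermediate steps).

37.761

Write 530 = (1 + δ)μ, so δ = 530/347.925 − 1 = 0.5233168…
Then the exponent is δ²μ/(2 + δ) = (530 − μ)² / (μ·(2 + δ)) = 37.760977.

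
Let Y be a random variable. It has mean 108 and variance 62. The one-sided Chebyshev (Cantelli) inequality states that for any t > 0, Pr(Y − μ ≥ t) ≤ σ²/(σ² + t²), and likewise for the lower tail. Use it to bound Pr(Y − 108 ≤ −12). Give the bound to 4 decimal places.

0.3010

Here σ² = 62 and t = 12, so σ² + t² = 206.
Cantelli's bound: 62/206 = 0.3010.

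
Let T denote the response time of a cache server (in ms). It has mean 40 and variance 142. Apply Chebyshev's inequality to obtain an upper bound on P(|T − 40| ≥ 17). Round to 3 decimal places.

Chebyshev: P(|T − μ| ≥ t) ≤ Var(T)/t².
Bound = 142 / 289 = 0.4913.

0.491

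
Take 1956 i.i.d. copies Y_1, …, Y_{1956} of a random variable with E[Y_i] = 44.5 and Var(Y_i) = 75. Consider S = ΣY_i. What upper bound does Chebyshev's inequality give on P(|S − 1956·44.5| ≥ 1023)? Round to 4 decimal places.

0.1402

Var(S) = n·Var(Y_i) = 1956·75 = 146700.
Chebyshev: P(|S − 1956·44.5| ≥ 1023) ≤ Var(S)/1023² = 146700/1046529 = 0.1402.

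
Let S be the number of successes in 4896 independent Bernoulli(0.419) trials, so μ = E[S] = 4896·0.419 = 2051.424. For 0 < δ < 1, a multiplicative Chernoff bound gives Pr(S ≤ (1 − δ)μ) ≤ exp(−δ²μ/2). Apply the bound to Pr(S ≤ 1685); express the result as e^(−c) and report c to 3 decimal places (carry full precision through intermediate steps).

32.725

Write 1685 = (1 − δ)μ, so δ = 1 − 1685/2051.424 = 0.1786193…
Then the exponent is δ²μ/2 = (μ − 1685)²/(2μ) = 32.725206.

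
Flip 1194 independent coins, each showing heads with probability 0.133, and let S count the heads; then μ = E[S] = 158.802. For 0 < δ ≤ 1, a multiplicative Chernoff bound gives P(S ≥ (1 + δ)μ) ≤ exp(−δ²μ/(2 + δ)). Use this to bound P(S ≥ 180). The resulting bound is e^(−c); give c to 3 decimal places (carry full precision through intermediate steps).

1.326

Write 180 = (1 + δ)μ, so δ = 180/158.802 − 1 = 0.133487…
Then the exponent is δ²μ/(2 + δ) = (180 − μ)² / (μ·(2 + δ)) = 1.326306.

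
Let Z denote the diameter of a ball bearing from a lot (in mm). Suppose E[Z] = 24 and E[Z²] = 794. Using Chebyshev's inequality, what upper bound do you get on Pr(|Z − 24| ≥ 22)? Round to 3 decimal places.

0.450

Var(Z) = E[Z²] − (E[Z])² = 794 − 576 = 218.
Chebyshev's inequality: Pr(|Z − μ| ≥ t) ≤ Var(Z)/t² = 218/484 = 0.4504.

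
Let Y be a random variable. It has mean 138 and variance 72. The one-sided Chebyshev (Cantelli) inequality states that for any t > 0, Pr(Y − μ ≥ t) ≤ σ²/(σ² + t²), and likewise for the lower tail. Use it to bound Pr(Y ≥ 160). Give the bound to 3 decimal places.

Here σ² = 72 and t = 22, so σ² + t² = 556.
Cantelli's bound: 72/556 = 0.1295.

0.129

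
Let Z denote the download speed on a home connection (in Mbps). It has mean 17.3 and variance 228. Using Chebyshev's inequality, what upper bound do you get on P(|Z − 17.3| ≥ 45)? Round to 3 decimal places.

Chebyshev: P(|Z − μ| ≥ t) ≤ Var(Z)/t².
Bound = 228 / 2025 = 0.1126.

0.113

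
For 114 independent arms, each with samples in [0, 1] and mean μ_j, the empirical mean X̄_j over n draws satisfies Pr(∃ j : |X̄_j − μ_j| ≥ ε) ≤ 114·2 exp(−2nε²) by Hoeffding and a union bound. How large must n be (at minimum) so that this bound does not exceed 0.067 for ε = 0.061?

Need 2·114·exp(−2nε²) ≤ 0.067, i.e. exp(−2nε²) ≤ 0.067/228.
So 2nε² ≥ ln(228/0.067) = 8.132408.
Hence n ≥ 8.132408/(2·0.061²) = 1092.772.
The smallest integer n is 1093.

1093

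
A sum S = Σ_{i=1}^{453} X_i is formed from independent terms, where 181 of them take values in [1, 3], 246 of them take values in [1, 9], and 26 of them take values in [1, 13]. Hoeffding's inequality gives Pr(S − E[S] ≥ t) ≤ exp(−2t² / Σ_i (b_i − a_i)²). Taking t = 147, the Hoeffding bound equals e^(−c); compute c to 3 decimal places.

Σ(b_i − a_i)² = 181·2² + 246·8² + 26·12² = 20212.
c = 2t² / 20212 = 2·147² / 20212 = 2.1382.

2.138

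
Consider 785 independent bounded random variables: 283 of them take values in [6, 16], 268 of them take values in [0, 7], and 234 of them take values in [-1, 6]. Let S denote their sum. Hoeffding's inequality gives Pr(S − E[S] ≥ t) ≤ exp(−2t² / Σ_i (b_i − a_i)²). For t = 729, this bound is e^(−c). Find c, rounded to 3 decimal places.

Σ(b_i − a_i)² = 283·10² + 268·7² + 234·7² = 52898.
c = 2t² / 52898 = 2·729² / 52898 = 20.0930.

20.093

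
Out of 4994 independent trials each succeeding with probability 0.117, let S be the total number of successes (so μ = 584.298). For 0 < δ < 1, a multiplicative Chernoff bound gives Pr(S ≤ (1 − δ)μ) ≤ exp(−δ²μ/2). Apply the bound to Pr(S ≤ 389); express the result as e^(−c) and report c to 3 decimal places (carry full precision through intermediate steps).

32.639

Write 389 = (1 − δ)μ, so δ = 1 − 389/584.298 = 0.3342438…
Then the exponent is δ²μ/2 = (μ − 389)²/(2μ) = 32.638576.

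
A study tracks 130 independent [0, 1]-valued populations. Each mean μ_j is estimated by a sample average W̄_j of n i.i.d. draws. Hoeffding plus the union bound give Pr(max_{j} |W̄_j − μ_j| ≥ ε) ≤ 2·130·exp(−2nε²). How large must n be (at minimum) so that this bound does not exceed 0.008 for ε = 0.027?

7126

Need 2·130·exp(−2nε²) ≤ 0.008, i.e. exp(−2nε²) ≤ 0.008/260.
So 2nε² ≥ ln(260/0.008) = 10.388995.
Hence n ≥ 10.388995/(2·0.027²) = 7125.511.
The smallest integer n is 7126.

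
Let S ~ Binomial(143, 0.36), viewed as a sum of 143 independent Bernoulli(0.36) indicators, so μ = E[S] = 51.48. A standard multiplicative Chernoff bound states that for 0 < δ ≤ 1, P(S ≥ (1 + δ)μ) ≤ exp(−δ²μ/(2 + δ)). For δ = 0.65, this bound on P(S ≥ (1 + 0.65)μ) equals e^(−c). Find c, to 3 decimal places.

8.208

c = δ²μ/(2 + δ) = 0.65²·51.48/(2 + 0.65) = 8.2077.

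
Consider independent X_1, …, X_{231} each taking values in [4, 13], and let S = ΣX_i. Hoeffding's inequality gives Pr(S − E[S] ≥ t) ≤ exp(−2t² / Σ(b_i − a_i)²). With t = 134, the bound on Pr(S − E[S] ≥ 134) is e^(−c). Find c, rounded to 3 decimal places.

1.919

Σ(b_i − a_i)² = 231·(9)² = 18711.
c = 2t²/18711 = 2·134²/18711 = 1.9193.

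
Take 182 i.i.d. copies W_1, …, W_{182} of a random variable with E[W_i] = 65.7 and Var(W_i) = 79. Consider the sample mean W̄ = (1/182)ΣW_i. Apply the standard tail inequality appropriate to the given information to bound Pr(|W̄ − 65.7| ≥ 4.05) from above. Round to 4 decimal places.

With mean and variance of each term known, Chebyshev's inequality bounds the deviation of the sum (or sample mean).
Var(W̄) = Var(W_i)/n = 79/182 = 0.43407.
Chebyshev: Pr(|W̄ − 65.7| ≥ 4.05) ≤ Var(W̄)/(4.05)² = 79/(182·4.05²) = 0.0265.

0.0265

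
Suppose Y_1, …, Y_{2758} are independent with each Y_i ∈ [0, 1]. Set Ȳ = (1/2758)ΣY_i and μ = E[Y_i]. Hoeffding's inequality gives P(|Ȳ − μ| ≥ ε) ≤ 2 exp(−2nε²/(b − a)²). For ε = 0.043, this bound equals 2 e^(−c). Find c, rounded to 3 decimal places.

c = 2nε²/(b − a)² = 2·2758·0.043² / 1² = 10.1991.

10.199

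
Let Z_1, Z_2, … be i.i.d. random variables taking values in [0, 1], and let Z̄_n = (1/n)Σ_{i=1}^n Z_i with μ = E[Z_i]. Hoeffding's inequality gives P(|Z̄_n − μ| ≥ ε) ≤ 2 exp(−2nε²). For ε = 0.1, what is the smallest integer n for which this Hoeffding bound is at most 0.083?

Require 2·exp(−2nε²) ≤ 0.083, i.e. 2nε² ≥ ln(2/0.083) = 3.182062.
So n ≥ 3.182062 / (2·0.1²) = 159.103.
The smallest integer n is 160.

160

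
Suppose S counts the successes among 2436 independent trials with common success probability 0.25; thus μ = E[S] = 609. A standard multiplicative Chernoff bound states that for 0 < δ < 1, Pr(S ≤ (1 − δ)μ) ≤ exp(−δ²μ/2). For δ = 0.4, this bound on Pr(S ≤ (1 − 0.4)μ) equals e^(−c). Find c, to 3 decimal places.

48.720

c = δ²μ/2 = 0.4²·609/2 = 48.7200.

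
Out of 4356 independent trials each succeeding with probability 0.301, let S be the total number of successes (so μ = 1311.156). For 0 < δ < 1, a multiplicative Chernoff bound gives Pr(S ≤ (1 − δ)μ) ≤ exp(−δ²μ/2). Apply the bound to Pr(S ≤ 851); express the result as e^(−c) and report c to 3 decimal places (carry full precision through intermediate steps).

80.747

Write 851 = (1 − δ)μ, so δ = 1 − 851/1311.156 = 0.3509544…
Then the exponent is δ²μ/2 = (μ − 851)²/(2μ) = 80.746892.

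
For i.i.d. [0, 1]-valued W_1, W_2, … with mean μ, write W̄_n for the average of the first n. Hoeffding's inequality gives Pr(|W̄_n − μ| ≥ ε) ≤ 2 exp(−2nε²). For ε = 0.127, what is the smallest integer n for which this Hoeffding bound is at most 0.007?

Require 2·exp(−2nε²) ≤ 0.007, i.e. 2nε² ≥ ln(2/0.007) = 5.654992.
So n ≥ 5.654992 / (2·0.127²) = 175.305.
The smallest integer n is 176.

176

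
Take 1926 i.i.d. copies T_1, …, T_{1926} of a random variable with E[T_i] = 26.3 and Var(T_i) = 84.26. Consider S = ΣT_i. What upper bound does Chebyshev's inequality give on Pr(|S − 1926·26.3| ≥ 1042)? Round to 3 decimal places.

0.149

Var(S) = n·Var(T_i) = 1926·84.26 = 162284.76.
Chebyshev: Pr(|S − 1926·26.3| ≥ 1042) ≤ Var(S)/1042² = 162284.76/1085764 = 0.1495.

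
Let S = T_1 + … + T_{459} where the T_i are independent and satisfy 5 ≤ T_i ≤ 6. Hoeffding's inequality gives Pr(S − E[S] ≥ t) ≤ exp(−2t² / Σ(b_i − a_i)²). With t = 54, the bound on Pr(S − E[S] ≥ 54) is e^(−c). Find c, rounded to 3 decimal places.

Σ(b_i − a_i)² = 459·(1)² = 459.
c = 2t²/459 = 2·54²/459 = 12.7059.

12.706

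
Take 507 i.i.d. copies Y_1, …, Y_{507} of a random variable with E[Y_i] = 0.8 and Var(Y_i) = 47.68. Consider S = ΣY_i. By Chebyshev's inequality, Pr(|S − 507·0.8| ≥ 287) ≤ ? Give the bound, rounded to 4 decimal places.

0.2935

Var(S) = n·Var(Y_i) = 507·47.68 = 24173.76.
Chebyshev: Pr(|S − 507·0.8| ≥ 287) ≤ Var(S)/287² = 24173.76/82369 = 0.2935.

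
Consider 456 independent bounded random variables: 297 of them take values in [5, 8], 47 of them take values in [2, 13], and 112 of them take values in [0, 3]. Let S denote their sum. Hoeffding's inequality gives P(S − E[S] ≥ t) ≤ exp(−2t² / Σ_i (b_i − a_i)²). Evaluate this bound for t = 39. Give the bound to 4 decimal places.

Σ(b_i − a_i)² = 297·3² + 47·11² + 112·3² = 9368.
Exponent = 2·39² / 9368 = 0.32472.
Bound = exp(−0.32472) = 0.72273.

0.7227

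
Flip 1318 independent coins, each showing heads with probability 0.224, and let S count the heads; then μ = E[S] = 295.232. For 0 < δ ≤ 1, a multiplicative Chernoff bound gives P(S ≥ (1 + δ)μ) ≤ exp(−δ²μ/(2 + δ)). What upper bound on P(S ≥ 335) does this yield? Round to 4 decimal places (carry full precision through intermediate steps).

0.0813

Write 335 = (1 + δ)μ, so δ = 335/295.232 − 1 = 0.1347008…
Then the exponent is δ²μ/(2 + δ) = (335 − μ)² / (μ·(2 + δ)) = 2.509384.
Bound = exp(−2.509384) = 0.08132.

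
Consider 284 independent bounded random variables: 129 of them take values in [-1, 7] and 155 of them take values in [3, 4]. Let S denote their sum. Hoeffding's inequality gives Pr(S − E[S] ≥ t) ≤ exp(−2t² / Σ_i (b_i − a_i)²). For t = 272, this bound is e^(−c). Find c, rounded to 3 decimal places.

Σ(b_i − a_i)² = 129·8² + 155·1² = 8411.
c = 2t² / 8411 = 2·272² / 8411 = 17.5922.

17.592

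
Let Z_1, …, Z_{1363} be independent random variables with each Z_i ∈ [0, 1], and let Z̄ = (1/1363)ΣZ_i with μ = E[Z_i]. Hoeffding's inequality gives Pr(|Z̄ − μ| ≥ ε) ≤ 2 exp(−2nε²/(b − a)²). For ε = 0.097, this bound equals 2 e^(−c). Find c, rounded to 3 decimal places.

c = 2nε²/(b − a)² = 2·1363·0.097² / 1² = 25.6489.

25.649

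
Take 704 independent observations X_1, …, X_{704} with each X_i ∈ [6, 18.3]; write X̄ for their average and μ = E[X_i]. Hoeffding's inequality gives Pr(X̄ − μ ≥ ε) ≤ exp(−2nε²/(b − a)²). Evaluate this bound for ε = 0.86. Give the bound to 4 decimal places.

Exponent: 2nε²/(b − a)² = 2·704·0.86² / 12.3² = 6.88318.
Bound = exp(−6.88318) = 0.00102.

0.0010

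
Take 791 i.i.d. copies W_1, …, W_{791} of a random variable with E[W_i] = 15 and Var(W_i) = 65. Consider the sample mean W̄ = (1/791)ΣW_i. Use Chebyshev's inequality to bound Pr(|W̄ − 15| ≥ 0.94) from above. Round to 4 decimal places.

Var(W̄) = Var(W_i)/n = 65/791 = 0.082174.
Chebyshev: Pr(|W̄ − 15| ≥ 0.94) ≤ Var(W̄)/(0.94)² = 65/(791·0.94²) = 0.0930.

0.0930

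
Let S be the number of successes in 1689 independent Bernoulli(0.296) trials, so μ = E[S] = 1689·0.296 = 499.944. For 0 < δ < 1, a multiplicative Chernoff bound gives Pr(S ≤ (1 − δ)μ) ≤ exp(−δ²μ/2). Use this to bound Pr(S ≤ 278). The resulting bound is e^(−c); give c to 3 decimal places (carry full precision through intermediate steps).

Write 278 = (1 − δ)μ, so δ = 1 − 278/499.944 = 0.4439377…
Then the exponent is δ²μ/2 = (μ − 278)²/(2μ) = 49.264657.

49.265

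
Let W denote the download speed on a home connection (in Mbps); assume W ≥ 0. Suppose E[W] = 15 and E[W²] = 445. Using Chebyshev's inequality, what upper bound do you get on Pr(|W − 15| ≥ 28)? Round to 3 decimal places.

0.281

Var(W) = E[W²] − (E[W])² = 445 − 225 = 220.
Chebyshev's inequality: Pr(|W − μ| ≥ t) ≤ Var(W)/t² = 220/784 = 0.2806.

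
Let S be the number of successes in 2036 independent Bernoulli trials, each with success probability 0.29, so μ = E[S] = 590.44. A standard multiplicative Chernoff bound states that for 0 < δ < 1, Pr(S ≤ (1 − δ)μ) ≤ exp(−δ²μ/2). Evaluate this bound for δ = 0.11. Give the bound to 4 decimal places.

Exponent = δ²μ/2 = 0.11²·590.44/2 = 3.5722.
Bound = exp(−3.5722) = 0.02810.

0.0281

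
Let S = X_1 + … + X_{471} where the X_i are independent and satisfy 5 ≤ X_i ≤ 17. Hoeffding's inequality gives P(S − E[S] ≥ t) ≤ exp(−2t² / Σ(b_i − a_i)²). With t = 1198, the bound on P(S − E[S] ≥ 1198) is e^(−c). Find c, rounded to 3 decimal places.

42.321

Σ(b_i − a_i)² = 471·(12)² = 67824.
c = 2t²/67824 = 2·1198²/67824 = 42.3214.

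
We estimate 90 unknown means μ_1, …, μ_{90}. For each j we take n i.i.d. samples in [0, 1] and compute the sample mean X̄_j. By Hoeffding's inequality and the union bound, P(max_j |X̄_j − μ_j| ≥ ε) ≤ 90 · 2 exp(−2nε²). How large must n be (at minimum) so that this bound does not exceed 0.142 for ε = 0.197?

Need 2·90·exp(−2nε²) ≤ 0.142, i.e. exp(−2nε²) ≤ 0.142/180.
So 2nε² ≥ ln(180/0.142) = 7.144885.
Hence n ≥ 7.144885/(2·0.197²) = 92.052.
The smallest integer n is 93.

93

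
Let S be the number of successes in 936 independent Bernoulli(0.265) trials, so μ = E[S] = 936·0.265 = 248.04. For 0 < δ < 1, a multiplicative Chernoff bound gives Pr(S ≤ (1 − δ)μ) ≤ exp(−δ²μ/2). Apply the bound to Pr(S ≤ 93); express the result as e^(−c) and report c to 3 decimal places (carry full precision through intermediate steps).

Write 93 = (1 − δ)μ, so δ = 1 − 93/248.04 = 0.6250605…
Then the exponent is δ²μ/2 = (μ − 93)²/(2μ) = 48.454688.

48.455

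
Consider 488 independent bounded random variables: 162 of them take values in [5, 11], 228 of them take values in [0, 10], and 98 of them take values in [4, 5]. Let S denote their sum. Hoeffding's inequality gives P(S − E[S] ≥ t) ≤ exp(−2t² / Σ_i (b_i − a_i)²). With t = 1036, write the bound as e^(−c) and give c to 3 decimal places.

74.716

Σ(b_i − a_i)² = 162·6² + 228·10² + 98·1² = 28730.
c = 2t² / 28730 = 2·1036² / 28730 = 74.7160.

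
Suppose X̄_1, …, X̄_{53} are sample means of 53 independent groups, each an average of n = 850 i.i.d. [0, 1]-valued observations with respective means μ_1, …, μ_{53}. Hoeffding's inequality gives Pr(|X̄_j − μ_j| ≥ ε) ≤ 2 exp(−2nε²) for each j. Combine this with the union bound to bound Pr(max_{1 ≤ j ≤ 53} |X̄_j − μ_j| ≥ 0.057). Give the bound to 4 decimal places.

Per-experiment Hoeffding bound: 2·exp(−2·850·0.057²) = 2·exp(−5.52330) = 0.0079853.
Union bound over 53 events: 53·0.0079853 = 0.42322.

0.4232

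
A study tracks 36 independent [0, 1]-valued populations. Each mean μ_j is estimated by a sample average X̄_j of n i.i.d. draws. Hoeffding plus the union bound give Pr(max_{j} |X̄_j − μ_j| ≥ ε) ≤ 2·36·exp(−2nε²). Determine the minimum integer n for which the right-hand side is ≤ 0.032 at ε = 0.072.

Need 2·36·exp(−2nε²) ≤ 0.032, i.e. exp(−2nε²) ≤ 0.032/72.
So 2nε² ≥ ln(72/0.032) = 7.718685.
Hence n ≥ 7.718685/(2·0.072²) = 744.472.
The smallest integer n is 745.

745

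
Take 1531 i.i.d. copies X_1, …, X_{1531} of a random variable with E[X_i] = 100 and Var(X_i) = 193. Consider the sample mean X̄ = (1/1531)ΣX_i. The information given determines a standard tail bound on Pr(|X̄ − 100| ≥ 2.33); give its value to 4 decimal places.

0.0232

With mean and variance of each term known, Chebyshev's inequality bounds the deviation of the sum (or sample mean).
Var(X̄) = Var(X_i)/n = 193/1531 = 0.12606.
Chebyshev: Pr(|X̄ − 100| ≥ 2.33) ≤ Var(X̄)/(2.33)² = 193/(1531·2.33²) = 0.0232.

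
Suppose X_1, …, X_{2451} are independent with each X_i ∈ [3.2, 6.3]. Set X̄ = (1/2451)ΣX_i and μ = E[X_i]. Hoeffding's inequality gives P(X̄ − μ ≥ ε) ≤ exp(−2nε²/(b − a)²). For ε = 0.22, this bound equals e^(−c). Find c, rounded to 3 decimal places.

24.689

c = 2nε²/(b − a)² = 2·2451·0.22² / 3.1² = 24.6885.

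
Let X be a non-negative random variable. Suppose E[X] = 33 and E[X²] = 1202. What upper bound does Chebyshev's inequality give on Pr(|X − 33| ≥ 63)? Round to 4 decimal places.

Var(X) = E[X²] − (E[X])² = 1202 − 1089 = 113.
Chebyshev's inequality: Pr(|X − μ| ≥ t) ≤ Var(X)/t² = 113/3969 = 0.0285.

0.0285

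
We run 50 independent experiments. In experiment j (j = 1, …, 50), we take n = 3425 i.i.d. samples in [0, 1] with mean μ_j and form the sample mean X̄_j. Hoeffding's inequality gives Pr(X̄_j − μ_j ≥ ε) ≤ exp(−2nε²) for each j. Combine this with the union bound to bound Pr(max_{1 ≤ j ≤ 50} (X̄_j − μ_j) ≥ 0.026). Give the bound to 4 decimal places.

0.4874

Per-experiment Hoeffding bound: exp(−2·3425·0.026²) = exp(−4.63060) = 0.0097489.
Union bound over 50 events: 50·0.0097489 = 0.48745.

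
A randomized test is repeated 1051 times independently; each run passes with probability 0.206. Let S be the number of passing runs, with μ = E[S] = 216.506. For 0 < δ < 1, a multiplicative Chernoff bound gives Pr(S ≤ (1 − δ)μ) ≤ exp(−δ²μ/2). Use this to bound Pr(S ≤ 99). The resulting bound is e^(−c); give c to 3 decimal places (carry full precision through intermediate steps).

Write 99 = (1 − δ)μ, so δ = 1 − 99/216.506 = 0.5427378…
Then the exponent is δ²μ/2 = (μ − 99)²/(2μ) = 31.887477.

31.887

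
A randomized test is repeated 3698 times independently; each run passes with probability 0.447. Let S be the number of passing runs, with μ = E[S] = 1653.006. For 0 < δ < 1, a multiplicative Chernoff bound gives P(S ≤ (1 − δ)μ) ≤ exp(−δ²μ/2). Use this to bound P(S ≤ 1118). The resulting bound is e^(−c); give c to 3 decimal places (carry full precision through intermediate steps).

86.579

Write 1118 = (1 − δ)μ, so δ = 1 − 1118/1653.006 = 0.3236564…
Then the exponent is δ²μ/2 = (μ − 1118)²/(2μ) = 86.579063.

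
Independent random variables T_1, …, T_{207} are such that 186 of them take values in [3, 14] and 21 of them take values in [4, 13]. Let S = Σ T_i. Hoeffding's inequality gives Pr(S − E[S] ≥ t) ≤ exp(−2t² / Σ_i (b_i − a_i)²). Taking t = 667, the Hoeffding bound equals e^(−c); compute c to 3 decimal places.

Σ(b_i − a_i)² = 186·11² + 21·9² = 24207.
c = 2t² / 24207 = 2·667² / 24207 = 36.7571.

36.757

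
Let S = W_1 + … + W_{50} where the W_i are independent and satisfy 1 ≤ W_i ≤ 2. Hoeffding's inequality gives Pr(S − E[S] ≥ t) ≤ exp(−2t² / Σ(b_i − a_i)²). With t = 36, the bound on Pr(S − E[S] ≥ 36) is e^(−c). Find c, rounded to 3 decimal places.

51.840

Σ(b_i − a_i)² = 50·(1)² = 50.
c = 2t²/50 = 2·36²/50 = 51.8400.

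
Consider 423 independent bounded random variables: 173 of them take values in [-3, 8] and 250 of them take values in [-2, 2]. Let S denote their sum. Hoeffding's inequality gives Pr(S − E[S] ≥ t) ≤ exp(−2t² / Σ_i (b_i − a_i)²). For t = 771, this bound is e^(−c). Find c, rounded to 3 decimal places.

Σ(b_i − a_i)² = 173·11² + 250·4² = 24933.
c = 2t² / 24933 = 2·771² / 24933 = 47.6831.

47.683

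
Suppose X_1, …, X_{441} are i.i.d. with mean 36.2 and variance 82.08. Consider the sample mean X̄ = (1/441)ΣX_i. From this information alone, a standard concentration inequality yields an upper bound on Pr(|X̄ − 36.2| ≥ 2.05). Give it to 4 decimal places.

With mean and variance of each term known, Chebyshev's inequality bounds the deviation of the sum (or sample mean).
Var(X̄) = Var(X_i)/n = 82.08/441 = 0.18612.
Chebyshev: Pr(|X̄ − 36.2| ≥ 2.05) ≤ Var(X̄)/(2.05)² = 82.08/(441·2.05²) = 0.0443.

0.0443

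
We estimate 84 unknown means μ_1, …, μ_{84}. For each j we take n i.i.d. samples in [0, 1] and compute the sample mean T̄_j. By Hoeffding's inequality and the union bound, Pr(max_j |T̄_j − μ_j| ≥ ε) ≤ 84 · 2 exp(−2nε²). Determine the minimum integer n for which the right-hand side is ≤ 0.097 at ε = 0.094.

Need 2·84·exp(−2nε²) ≤ 0.097, i.e. exp(−2nε²) ≤ 0.097/168.
So 2nε² ≥ ln(168/0.097) = 7.457008.
Hence n ≥ 7.457008/(2·0.094²) = 421.967.
The smallest integer n is 422.

422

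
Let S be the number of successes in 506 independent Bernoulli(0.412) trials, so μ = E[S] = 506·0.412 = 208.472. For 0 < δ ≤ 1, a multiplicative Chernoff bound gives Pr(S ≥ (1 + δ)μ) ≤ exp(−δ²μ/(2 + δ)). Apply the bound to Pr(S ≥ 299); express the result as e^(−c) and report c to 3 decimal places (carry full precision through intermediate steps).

16.149

Write 299 = (1 + δ)μ, so δ = 299/208.472 − 1 = 0.4342454…
Then the exponent is δ²μ/(2 + δ) = (299 − μ)² / (μ·(2 + δ)) = 16.149302.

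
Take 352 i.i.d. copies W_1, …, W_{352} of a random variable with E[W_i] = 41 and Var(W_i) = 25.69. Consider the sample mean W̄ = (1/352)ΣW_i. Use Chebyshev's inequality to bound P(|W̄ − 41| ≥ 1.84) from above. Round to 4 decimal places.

Var(W̄) = Var(W_i)/n = 25.69/352 = 0.072983.
Chebyshev: P(|W̄ − 41| ≥ 1.84) ≤ Var(W̄)/(1.84)² = 25.69/(352·1.84²) = 0.0216.

0.0216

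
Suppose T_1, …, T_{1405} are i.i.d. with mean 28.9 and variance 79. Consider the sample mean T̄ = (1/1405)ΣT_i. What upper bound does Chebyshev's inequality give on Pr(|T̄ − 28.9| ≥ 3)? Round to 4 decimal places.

Var(T̄) = Var(T_i)/n = 79/1405 = 0.056228.
Chebyshev: Pr(|T̄ − 28.9| ≥ 3) ≤ Var(T̄)/(3)² = 79/(1405·3²) = 0.0062.

0.0062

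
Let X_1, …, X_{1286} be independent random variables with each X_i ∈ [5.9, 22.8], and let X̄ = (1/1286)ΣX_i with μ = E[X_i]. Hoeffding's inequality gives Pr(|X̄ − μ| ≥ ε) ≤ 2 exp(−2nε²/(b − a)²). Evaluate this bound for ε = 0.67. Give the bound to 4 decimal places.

0.0351

Exponent: 2nε²/(b − a)² = 2·1286·0.67² / 16.9² = 4.04247.
Bound = 2·exp(−4.04247) = 0.03511.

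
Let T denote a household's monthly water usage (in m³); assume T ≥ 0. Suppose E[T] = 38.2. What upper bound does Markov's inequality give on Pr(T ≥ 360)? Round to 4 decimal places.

0.1061

Markov's inequality: for a non-negative random variable, Pr(T ≥ a) ≤ E[T]/a.
Here E[T] = 38.2 and a = 360, so the bound is 38.2/360 = 0.1061.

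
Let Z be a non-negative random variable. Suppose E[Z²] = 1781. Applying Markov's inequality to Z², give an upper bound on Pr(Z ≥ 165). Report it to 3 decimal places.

Since Z ≥ 0, the event {Z ≥ 165} is the same as {Z² ≥ 27225}.
Markov's inequality applied to Z² gives Pr(Z² ≥ 27225) ≤ E[Z²]/27225 = 1781/27225 = 0.0654.

0.065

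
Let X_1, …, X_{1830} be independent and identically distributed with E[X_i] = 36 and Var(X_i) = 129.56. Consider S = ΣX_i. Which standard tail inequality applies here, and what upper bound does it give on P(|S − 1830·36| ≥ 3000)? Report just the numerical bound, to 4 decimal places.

With mean and variance of each term known, Chebyshev's inequality bounds the deviation of the sum (or sample mean).
Var(S) = n·Var(X_i) = 1830·129.56 = 237094.8.
Chebyshev: P(|S − 1830·36| ≥ 3000) ≤ Var(S)/3000² = 237094.8/9000000 = 0.0263.

0.0263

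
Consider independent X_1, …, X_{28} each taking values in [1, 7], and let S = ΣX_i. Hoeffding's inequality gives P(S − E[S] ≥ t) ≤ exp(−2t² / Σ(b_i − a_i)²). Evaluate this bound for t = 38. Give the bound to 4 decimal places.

Σ(b_i − a_i)² = 28·(6)² = 1008.
Exponent = 2·38²/1008 = 2.8651.
Bound = exp(−2.8651) = 0.05698.

0.0570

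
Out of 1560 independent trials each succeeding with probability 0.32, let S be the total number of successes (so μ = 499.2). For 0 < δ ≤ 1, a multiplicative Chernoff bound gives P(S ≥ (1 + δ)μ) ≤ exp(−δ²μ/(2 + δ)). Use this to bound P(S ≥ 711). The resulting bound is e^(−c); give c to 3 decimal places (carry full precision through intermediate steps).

Write 711 = (1 + δ)μ, so δ = 711/499.2 − 1 = 0.4242788…
Then the exponent is δ²μ/(2 + δ) = (711 − μ)² / (μ·(2 + δ)) = 37.067625.

37.068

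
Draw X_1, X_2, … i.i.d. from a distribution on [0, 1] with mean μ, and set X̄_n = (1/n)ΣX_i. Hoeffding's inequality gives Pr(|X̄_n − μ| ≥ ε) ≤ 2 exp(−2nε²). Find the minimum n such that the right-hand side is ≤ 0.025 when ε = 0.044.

Require 2·exp(−2nε²) ≤ 0.025, i.e. 2nε² ≥ ln(2/0.025) = 4.382027.
So n ≥ 4.382027 / (2·0.044²) = 1131.722.
The smallest integer n is 1132.

1132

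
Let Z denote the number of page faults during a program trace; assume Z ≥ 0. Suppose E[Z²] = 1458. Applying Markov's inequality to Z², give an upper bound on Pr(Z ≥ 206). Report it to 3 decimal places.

0.034

Since Z ≥ 0, the event {Z ≥ 206} is the same as {Z² ≥ 42436}.
Markov's inequality applied to Z² gives Pr(Z² ≥ 42436) ≤ E[Z²]/42436 = 1458/42436 = 0.0344.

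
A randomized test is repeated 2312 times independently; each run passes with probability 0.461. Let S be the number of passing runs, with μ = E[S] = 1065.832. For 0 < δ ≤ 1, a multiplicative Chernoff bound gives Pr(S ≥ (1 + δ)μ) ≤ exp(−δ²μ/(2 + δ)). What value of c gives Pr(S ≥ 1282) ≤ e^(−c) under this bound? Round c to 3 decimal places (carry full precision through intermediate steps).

19.903

Write 1282 = (1 + δ)μ, so δ = 1282/1065.832 − 1 = 0.2028162…
Then the exponent is δ²μ/(2 + δ) = (1282 − μ)² / (μ·(2 + δ)) = 19.902874.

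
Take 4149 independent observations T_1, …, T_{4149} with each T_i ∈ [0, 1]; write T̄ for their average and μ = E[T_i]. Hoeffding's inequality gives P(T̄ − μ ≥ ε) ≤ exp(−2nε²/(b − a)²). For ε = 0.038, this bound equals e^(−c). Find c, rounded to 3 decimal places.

11.982

c = 2nε²/(b − a)² = 2·4149·0.038² / 1² = 11.9823.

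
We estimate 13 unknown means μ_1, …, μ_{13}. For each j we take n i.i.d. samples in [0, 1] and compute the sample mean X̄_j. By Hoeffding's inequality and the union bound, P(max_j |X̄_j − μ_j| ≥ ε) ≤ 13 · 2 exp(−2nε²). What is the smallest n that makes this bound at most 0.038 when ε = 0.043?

1766

Need 2·13·exp(−2nε²) ≤ 0.038, i.e. exp(−2nε²) ≤ 0.038/26.
So 2nε² ≥ ln(26/0.038) = 6.528266.
Hence n ≥ 6.528266/(2·0.043²) = 1765.350.
The smallest integer n is 1766.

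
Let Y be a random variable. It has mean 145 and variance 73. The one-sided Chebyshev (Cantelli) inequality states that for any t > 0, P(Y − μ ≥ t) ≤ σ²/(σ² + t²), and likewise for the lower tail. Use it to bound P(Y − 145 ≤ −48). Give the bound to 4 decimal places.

Here σ² = 73 and t = 48, so σ² + t² = 2377.
Cantelli's bound: 73/2377 = 0.0307.

0.0307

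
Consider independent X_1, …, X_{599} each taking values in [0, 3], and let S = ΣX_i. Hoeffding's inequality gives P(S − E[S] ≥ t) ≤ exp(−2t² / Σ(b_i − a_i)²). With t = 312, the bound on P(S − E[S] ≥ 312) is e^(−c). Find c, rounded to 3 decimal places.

36.114

Σ(b_i − a_i)² = 599·(3)² = 5391.
c = 2t²/5391 = 2·312²/5391 = 36.1135.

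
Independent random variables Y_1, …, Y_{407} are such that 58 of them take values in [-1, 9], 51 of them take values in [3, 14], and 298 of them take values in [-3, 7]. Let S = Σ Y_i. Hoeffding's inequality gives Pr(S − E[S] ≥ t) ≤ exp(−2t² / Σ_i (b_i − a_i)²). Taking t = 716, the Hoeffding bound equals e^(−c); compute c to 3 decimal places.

24.546

Σ(b_i − a_i)² = 58·10² + 51·11² + 298·10² = 41771.
c = 2t² / 41771 = 2·716² / 41771 = 24.5460.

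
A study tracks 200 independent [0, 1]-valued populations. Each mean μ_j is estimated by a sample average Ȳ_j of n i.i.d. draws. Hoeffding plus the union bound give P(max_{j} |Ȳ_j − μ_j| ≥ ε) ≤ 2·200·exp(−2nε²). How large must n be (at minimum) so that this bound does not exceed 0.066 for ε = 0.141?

220

Need 2·200·exp(−2nε²) ≤ 0.066, i.e. exp(−2nε²) ≤ 0.066/400.
So 2nε² ≥ ln(400/0.066) = 8.709565.
Hence n ≥ 8.709565/(2·0.141²) = 219.042.
The smallest integer n is 220.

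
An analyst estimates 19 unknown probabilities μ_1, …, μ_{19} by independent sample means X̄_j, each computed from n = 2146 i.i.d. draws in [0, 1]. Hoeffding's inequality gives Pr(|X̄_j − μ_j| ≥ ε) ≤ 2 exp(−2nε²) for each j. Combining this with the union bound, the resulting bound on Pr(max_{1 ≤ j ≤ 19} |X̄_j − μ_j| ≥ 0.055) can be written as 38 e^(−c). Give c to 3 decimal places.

Union bound over the 19 events: Pr(max_{1 ≤ j ≤ 19} |X̄_j − μ_j| ≥ 0.055) ≤ 19·2·exp(−2nε²) = 38 exp(−2·2146·0.055²).
So c = 2·2146·0.055² = 12.9833.

12.983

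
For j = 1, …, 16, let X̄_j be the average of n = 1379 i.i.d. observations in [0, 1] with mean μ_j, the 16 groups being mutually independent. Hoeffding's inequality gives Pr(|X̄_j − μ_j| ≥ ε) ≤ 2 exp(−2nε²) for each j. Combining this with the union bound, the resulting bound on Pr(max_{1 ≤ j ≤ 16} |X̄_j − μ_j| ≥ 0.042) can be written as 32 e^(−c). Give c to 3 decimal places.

Union bound over the 16 events: Pr(max_{1 ≤ j ≤ 16} |X̄_j − μ_j| ≥ 0.042) ≤ 16·2·exp(−2nε²) = 32 exp(−2·1379·0.042²).
So c = 2·1379·0.042² = 4.8651.

4.865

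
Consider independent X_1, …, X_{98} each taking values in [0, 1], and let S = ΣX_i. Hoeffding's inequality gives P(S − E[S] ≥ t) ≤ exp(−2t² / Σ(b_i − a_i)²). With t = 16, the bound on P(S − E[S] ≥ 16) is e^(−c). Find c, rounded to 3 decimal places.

Σ(b_i − a_i)² = 98·(1)² = 98.
c = 2t²/98 = 2·16²/98 = 5.2245.

5.224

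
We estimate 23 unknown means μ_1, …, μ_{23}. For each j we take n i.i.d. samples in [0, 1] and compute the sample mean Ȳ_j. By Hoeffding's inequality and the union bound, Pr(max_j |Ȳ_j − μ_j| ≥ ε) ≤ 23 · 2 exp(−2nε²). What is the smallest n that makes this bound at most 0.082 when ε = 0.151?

Need 2·23·exp(−2nε²) ≤ 0.082, i.e. exp(−2nε²) ≤ 0.082/46.
So 2nε² ≥ ln(46/0.082) = 6.329677.
Hence n ≥ 6.329677/(2·0.151²) = 138.803.
The smallest integer n is 139.

139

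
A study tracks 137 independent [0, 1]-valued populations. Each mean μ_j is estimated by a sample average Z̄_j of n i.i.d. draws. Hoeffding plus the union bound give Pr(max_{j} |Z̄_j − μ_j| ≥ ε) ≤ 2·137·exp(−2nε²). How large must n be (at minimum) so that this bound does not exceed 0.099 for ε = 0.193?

107

Need 2·137·exp(−2nε²) ≤ 0.099, i.e. exp(−2nε²) ≤ 0.099/274.
So 2nε² ≥ ln(274/0.099) = 7.925764.
Hence n ≥ 7.925764/(2·0.193²) = 106.389.
The smallest integer n is 107.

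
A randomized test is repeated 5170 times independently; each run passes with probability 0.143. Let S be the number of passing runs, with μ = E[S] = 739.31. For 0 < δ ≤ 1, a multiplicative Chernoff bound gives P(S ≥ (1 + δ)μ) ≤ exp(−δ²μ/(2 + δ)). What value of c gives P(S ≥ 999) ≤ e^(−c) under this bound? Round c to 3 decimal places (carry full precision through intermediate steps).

38.796

Write 999 = (1 + δ)μ, so δ = 999/739.31 − 1 = 0.35126…
Then the exponent is δ²μ/(2 + δ) = (999 − μ)² / (μ·(2 + δ)) = 38.795667.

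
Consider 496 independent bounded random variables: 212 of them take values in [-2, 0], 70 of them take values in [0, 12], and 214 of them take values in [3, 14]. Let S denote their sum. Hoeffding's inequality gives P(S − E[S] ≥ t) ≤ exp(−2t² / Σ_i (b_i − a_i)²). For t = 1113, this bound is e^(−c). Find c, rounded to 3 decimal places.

Σ(b_i − a_i)² = 212·2² + 70·12² + 214·11² = 36822.
c = 2t² / 36822 = 2·1113² / 36822 = 67.2842.

67.284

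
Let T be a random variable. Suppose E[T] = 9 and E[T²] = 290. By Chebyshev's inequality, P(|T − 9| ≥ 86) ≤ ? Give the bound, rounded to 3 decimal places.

0.028

Var(T) = E[T²] − (E[T])² = 290 − 81 = 209.
Chebyshev's inequality: P(|T − μ| ≥ t) ≤ Var(T)/t² = 209/7396 = 0.0283.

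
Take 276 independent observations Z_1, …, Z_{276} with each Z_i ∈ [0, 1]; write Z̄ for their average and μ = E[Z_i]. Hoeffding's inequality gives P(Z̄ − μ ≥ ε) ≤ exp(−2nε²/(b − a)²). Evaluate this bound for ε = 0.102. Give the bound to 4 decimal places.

0.0032

Exponent: 2nε²/(b − a)² = 2·276·0.102² / 1² = 5.74301.
Bound = exp(−5.74301) = 0.00321.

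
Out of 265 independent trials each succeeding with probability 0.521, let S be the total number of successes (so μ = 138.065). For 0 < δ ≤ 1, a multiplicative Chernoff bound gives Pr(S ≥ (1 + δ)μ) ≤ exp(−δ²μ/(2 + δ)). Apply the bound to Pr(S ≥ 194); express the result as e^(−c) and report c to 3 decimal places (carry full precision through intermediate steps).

Write 194 = (1 + δ)μ, so δ = 194/138.065 − 1 = 0.4051353…
Then the exponent is δ²μ/(2 + δ) = (194 − μ)² / (μ·(2 + δ)) = 9.422023.

9.422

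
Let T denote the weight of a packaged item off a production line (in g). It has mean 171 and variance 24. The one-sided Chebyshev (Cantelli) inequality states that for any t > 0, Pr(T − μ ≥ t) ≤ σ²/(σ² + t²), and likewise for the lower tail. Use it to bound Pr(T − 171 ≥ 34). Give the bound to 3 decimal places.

Here σ² = 24 and t = 34, so σ² + t² = 1180.
Cantelli's bound: 24/1180 = 0.0203.

0.020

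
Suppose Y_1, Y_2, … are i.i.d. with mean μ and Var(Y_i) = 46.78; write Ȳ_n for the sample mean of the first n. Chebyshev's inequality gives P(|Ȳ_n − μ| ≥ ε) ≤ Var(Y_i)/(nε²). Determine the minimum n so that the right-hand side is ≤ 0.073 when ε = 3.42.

55

Require 46.78/(n·3.42²) ≤ 0.073, i.e. n ≥ 46.78/(0.073·3.42²) = 54.788.
The smallest integer n is 55.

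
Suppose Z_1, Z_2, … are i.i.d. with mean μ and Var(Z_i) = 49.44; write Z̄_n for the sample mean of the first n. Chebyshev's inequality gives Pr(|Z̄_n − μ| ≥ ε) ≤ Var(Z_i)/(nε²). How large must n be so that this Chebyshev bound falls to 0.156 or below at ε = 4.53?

Require 49.44/(n·4.53²) ≤ 0.156, i.e. n ≥ 49.44/(0.156·4.53²) = 15.444.
The smallest integer n is 16.

16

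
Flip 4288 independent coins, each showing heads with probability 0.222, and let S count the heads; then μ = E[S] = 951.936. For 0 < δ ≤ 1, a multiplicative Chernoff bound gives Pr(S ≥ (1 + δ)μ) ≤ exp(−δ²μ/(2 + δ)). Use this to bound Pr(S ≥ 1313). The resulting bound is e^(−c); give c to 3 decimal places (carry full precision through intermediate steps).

57.559

Write 1313 = (1 + δ)μ, so δ = 1313/951.936 − 1 = 0.3792944…
Then the exponent is δ²μ/(2 + δ) = (1313 − μ)² / (μ·(2 + δ)) = 57.558894.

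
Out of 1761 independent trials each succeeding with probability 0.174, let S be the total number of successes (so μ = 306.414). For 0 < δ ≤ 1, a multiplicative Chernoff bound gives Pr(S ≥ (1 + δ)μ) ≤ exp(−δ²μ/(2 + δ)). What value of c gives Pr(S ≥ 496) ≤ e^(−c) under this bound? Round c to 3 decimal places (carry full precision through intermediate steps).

44.793

Write 496 = (1 + δ)μ, so δ = 496/306.414 − 1 = 0.618725…
Then the exponent is δ²μ/(2 + δ) = (496 − μ)² / (μ·(2 + δ)) = 44.793400.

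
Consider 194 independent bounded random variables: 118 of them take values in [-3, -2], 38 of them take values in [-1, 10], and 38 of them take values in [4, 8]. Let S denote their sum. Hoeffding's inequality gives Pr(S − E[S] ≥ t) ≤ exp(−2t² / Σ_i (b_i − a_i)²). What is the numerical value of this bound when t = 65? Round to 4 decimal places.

0.2045

Σ(b_i − a_i)² = 118·1² + 38·11² + 38·4² = 5324.
Exponent = 2·65² / 5324 = 1.58715.
Bound = exp(−1.58715) = 0.20451.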